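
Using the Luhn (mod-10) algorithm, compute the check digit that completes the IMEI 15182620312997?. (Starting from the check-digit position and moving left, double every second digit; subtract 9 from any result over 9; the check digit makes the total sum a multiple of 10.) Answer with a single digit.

3

Partial digits right→left: 7 9 9 2 1 3 0 2 6 2 8 1 5 1
Double every second digit counting from the check-digit position (so the 1st, 3rd, 5th, ... of the partial from the right).
  doubled (with −9 where >9): 5 9 2 0 3 7 1 → sum 27
  kept as-is: 9 2 3 2 2 1 1 → sum 20
Total = 27 + 20 = 47.
Check digit = (10 − (47 mod 10)) mod 10 = 3.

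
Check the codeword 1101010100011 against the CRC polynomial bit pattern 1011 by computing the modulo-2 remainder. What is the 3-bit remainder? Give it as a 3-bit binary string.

000

Modulo-2 division of 1101010100011 by 1011:
  pos 0: 1101 XOR 1011 = 0110
  pos 1: 1100 XOR 1011 = 0111
  pos 2: 1111 XOR 1011 = 0100
  pos 3: 1000 XOR 1011 = 0011
  pos 5: 1110 XOR 1011 = 0101
  pos 6: 1010 XOR 1011 = 0001
  pos 9: 1011 XOR 1011 = 0000
Remainder = 000 (zero — the frame passes the CRC check).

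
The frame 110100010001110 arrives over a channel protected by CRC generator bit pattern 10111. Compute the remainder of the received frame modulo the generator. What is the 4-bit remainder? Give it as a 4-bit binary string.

Modulo-2 division of 110100010001110 by 10111:
  pos 0: 11010 XOR 10111 = 01101
  pos 1: 11010 XOR 10111 = 01101
  pos 2: 11010 XOR 10111 = 01101
  pos 3: 11011 XOR 10111 = 01100
  pos 4: 11000 XOR 10111 = 01111
  pos 5: 11110 XOR 10111 = 01001
  pos 6: 10010 XOR 10111 = 00101
  pos 8: 10111 XOR 10111 = 00000
Remainder = 0010 (nonzero — an error is detected).

0010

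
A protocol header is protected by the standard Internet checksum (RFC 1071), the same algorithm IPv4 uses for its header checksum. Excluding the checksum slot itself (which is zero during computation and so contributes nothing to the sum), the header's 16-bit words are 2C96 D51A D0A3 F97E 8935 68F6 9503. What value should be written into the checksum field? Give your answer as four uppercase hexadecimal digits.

One's-complement addition (fold any carry out of bit 15 back into bit 0):
  0x2C96 + 0xD51A = 0x101B0 → wrap carry → 0x01B1
  0x01B1 + 0xD0A3 = 0x0D254
  0xD254 + 0xF97E = 0x1CBD2 → wrap carry → 0xCBD3
  0xCBD3 + 0x8935 = 0x15508 → wrap carry → 0x5509
  0x5509 + 0x68F6 = 0x0BDFF
  0xBDFF + 0x9503 = 0x15302 → wrap carry → 0x5303
One's-complement sum = 0x5303.
Checksum = ~0x5303 & 0xFFFF = 0xACFC.

ACFC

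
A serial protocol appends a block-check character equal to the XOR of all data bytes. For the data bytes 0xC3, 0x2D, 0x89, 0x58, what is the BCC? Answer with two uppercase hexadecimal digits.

3F

XOR the bytes together:
  start with 0xC3
  0xC3 ⊕ 0x2D = 0xEE
  0xEE ⊕ 0x89 = 0x67
  0x67 ⊕ 0x58 = 0x3F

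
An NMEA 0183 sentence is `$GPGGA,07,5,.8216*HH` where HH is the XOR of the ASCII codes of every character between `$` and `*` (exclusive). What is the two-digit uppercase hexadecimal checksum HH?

6B

XOR the ASCII codes of the payload characters:
  'G' = 0x47 → acc = 0x47
  'P' = 0x50 → acc = 0x17
  'G' = 0x47 → acc = 0x50
  'G' = 0x47 → acc = 0x17
  'A' = 0x41 → acc = 0x56
  ',' = 0x2C → acc = 0x7A
  '0' = 0x30 → acc = 0x4A
  '7' = 0x37 → acc = 0x7D
  ',' = 0x2C → acc = 0x51
  '5' = 0x35 → acc = 0x64
  ',' = 0x2C → acc = 0x48
  '.' = 0x2E → acc = 0x66
  '8' = 0x38 → acc = 0x5E
  '2' = 0x32 → acc = 0x6C
  '1' = 0x31 → acc = 0x5D
  '6' = 0x36 → acc = 0x6B
Checksum = 0x6B.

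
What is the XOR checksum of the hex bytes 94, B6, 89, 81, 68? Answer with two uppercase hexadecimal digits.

XOR the bytes together:
  start with 0x94
  0x94 ⊕ 0xB6 = 0x22
  0x22 ⊕ 0x89 = 0xAB
  0xAB ⊕ 0x81 = 0x2A
  0x2A ⊕ 0x68 = 0x42

42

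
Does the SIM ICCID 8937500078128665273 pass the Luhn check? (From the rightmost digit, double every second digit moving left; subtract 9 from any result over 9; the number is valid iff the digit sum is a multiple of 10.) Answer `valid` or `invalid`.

invalid

From the right, keep odd positions and double even positions (subtract 9 from any doubled value over 9):
  doubled (positions 2,4,...): 5 1 3 4 7 0 0 5 9 → sum 34
  kept (positions 1,3,...): 3 2 6 8 1 7 0 5 3 8 → sum 43
Total = 77.
77 mod 10 = 7, so the number is invalid.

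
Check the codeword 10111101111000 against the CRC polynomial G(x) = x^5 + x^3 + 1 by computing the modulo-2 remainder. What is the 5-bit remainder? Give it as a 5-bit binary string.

01101

Modulo-2 division of 10111101111000 by 101001:
  pos 0: 101111 XOR 101001 = 000110
  pos 3: 110011 XOR 101001 = 011010
  pos 4: 110101 XOR 101001 = 011100
  pos 5: 111001 XOR 101001 = 010000
  pos 6: 100000 XOR 101001 = 001001
  pos 8: 100100 XOR 101001 = 001101
Remainder = 01101 (nonzero — an error is detected).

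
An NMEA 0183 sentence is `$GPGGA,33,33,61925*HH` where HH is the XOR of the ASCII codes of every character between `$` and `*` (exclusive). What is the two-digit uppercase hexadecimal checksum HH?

XOR the ASCII codes of the payload characters:
  'G' = 0x47 → acc = 0x47
  'P' = 0x50 → acc = 0x17
  'G' = 0x47 → acc = 0x50
  'G' = 0x47 → acc = 0x17
  'A' = 0x41 → acc = 0x56
  ',' = 0x2C → acc = 0x7A
  '3' = 0x33 → acc = 0x49
  '3' = 0x33 → acc = 0x7A
  ',' = 0x2C → acc = 0x56
  '3' = 0x33 → acc = 0x65
  '3' = 0x33 → acc = 0x56
  ',' = 0x2C → acc = 0x7A
  '6' = 0x36 → acc = 0x4C
  '1' = 0x31 → acc = 0x7D
  '9' = 0x39 → acc = 0x44
  '2' = 0x32 → acc = 0x76
  '5' = 0x35 → acc = 0x43
Checksum = 0x43.

43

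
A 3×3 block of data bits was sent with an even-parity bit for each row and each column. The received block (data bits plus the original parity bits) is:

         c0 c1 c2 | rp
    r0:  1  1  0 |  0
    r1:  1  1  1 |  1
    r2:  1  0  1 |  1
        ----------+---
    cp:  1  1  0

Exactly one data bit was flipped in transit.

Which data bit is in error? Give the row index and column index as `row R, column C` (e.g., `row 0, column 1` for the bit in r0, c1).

row 2, column 1

Recompute each row's even parity and compare to rp:
  r0: data parity 0, sent rp 0 → ok
  r1: data parity 1, sent rp 1 → ok
  r2: data parity 0, sent rp 1 → mismatch
Recompute each column's even parity and compare to cp:
  c0: data parity 1, sent cp 1 → ok
  c1: data parity 0, sent cp 1 → mismatch
  c2: data parity 0, sent cp 0 → ok
Exactly one row (r2) and one column (c1) fail → the flipped bit is at their intersection.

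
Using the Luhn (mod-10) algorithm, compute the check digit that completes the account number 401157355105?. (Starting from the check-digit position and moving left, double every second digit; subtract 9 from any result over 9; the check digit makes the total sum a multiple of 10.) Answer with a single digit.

Partial digits right→left: 5 0 1 5 5 3 7 5 1 1 0 4
Double every second digit counting from the check-digit position (so the 1st, 3rd, 5th, ... of the partial from the right).
  doubled (with −9 where >9): 1 2 1 5 2 0 → sum 11
  kept as-is: 0 5 3 5 1 4 → sum 18
Total = 11 + 18 = 29.
Check digit = (10 − (29 mod 10)) mod 10 = 1.

1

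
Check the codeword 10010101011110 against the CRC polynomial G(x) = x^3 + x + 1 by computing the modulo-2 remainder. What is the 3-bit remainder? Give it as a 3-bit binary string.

010

Modulo-2 division of 10010101011110 by 1011:
  pos 0: 1001 XOR 1011 = 0010
  pos 2: 1001 XOR 1011 = 0010
  pos 4: 1001 XOR 1011 = 0010
  pos 6: 1001 XOR 1011 = 0010
  pos 8: 1011 XOR 1011 = 0000
Remainder = 010 (nonzero — an error is detected).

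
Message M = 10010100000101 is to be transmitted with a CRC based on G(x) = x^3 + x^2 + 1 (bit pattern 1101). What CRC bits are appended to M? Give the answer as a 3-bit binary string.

011

Append 3 zeros: 10010100000101000. Divide by 1101 (XOR where the leading bit is 1):
  pos 0: 1001 XOR 1101 = 0100
  pos 1: 1000 XOR 1101 = 0101
  pos 2: 1011 XOR 1101 = 0110
  pos 3: 1100 XOR 1101 = 0001
  pos 6: 1000 XOR 1101 = 0101
  pos 7: 1010 XOR 1101 = 0111
  pos 8: 1111 XOR 1101 = 0010
  pos 10: 1001 XOR 1101 = 0100
  pos 11: 1000 XOR 1101 = 0101
  pos 12: 1010 XOR 1101 = 0111
  pos 13: 1110 XOR 1101 = 0011
Remainder (last 3 bits) = 011. This is the CRC / FCS.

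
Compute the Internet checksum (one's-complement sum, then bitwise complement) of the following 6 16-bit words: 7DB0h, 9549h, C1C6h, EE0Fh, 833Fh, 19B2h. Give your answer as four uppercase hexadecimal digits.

A03D

One's-complement addition (fold any carry out of bit 15 back into bit 0):
  0x7DB0 + 0x9549 = 0x112F9 → wrap carry → 0x12FA
  0x12FA + 0xC1C6 = 0x0D4C0
  0xD4C0 + 0xEE0F = 0x1C2CF → wrap carry → 0xC2D0
  0xC2D0 + 0x833F = 0x1460F → wrap carry → 0x4610
  0x4610 + 0x19B2 = 0x05FC2
One's-complement sum = 0x5FC2.
Checksum = ~0x5FC2 & 0xFFFF = 0xA03D.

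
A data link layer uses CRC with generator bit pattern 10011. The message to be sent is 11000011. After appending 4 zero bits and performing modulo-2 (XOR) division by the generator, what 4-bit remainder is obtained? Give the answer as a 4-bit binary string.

Append 4 zeros: 110000110000. Divide by 10011 (XOR where the leading bit is 1):
  pos 0: 11000 XOR 10011 = 01011
  pos 1: 10110 XOR 10011 = 00101
  pos 3: 10111 XOR 10011 = 00100
  pos 5: 10000 XOR 10011 = 00011
Remainder (last 4 bits) = 1100. This is the CRC / FCS.

1100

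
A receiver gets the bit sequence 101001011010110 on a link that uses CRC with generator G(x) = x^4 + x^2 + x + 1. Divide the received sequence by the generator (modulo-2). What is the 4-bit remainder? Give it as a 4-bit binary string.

0000

Modulo-2 division of 101001011010110 by 10111:
  pos 0: 10100 XOR 10111 = 00011
  pos 3: 11101 XOR 10111 = 01010
  pos 4: 10101 XOR 10111 = 00010
  pos 7: 10010 XOR 10111 = 00101
  pos 9: 10111 XOR 10111 = 00000
Remainder = 0000 (zero — the frame passes the CRC check).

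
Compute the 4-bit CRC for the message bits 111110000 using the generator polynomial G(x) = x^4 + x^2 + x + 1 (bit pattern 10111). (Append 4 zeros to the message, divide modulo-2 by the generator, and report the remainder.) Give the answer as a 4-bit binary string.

Append 4 zeros: 1111100000000. Divide by 10111 (XOR where the leading bit is 1):
  pos 0: 11111 XOR 10111 = 01000
  pos 1: 10000 XOR 10111 = 00111
  pos 3: 11100 XOR 10111 = 01011
  pos 4: 10110 XOR 10111 = 00001
  pos 8: 10000 XOR 10111 = 00111
Remainder (last 4 bits) = 0111. This is the CRC / FCS.

0111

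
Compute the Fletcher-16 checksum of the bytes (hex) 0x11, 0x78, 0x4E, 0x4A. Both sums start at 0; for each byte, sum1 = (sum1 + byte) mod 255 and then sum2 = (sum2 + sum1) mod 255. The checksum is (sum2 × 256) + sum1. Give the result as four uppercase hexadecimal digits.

Running sums (mod 255):
  after byte 0 (0x11): sum1=17, sum2=17
  after byte 1 (0x78): sum1=137, sum2=154
  after byte 2 (0x4E): sum1=215, sum2=114
  after byte 3 (0x4A): sum1=34, sum2=148
Checksum = sum2·256 + sum1 = 148·256 + 34 = 37922 = 0x9422.

9422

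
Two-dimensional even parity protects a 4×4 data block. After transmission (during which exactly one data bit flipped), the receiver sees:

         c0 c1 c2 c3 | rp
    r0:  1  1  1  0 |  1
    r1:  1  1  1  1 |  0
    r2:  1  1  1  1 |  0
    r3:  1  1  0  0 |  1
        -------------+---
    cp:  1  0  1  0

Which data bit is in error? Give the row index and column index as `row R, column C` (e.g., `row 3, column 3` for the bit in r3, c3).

row 3, column 0

Recompute each row's even parity and compare to rp:
  r0: data parity 1, sent rp 1 → ok
  r1: data parity 0, sent rp 0 → ok
  r2: data parity 0, sent rp 0 → ok
  r3: data parity 0, sent rp 1 → mismatch
Recompute each column's even parity and compare to cp:
  c0: data parity 0, sent cp 1 → mismatch
  c1: data parity 0, sent cp 0 → ok
  c2: data parity 1, sent cp 1 → ok
  c3: data parity 0, sent cp 0 → ok
Exactly one row (r3) and one column (c0) fail → the flipped bit is at their intersection.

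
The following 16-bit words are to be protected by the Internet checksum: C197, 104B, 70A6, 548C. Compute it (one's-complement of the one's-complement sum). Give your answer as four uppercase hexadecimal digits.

One's-complement addition (fold any carry out of bit 15 back into bit 0):
  0xC197 + 0x104B = 0x0D1E2
  0xD1E2 + 0x70A6 = 0x14288 → wrap carry → 0x4289
  0x4289 + 0x548C = 0x09715
One's-complement sum = 0x9715.
Checksum = ~0x9715 & 0xFFFF = 0x68EA.

68EA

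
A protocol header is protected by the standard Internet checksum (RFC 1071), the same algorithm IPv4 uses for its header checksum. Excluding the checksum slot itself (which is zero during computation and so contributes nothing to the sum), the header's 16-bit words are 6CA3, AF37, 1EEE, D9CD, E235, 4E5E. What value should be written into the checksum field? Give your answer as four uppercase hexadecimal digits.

BAD4

One's-complement addition (fold any carry out of bit 15 back into bit 0):
  0x6CA3 + 0xAF37 = 0x11BDA → wrap carry → 0x1BDB
  0x1BDB + 0x1EEE = 0x03AC9
  0x3AC9 + 0xD9CD = 0x11496 → wrap carry → 0x1497
  0x1497 + 0xE235 = 0x0F6CC
  0xF6CC + 0x4E5E = 0x1452A → wrap carry → 0x452B
One's-complement sum = 0x452B.
Checksum = ~0x452B & 0xFFFF = 0xBAD4.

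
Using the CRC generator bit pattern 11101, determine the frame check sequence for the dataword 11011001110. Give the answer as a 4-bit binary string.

Append 4 zeros: 110110011100000. Divide by 11101 (XOR where the leading bit is 1):
  pos 0: 11011 XOR 11101 = 00110
  pos 2: 11000 XOR 11101 = 00101
  pos 4: 10111 XOR 11101 = 01010
  pos 5: 10101 XOR 11101 = 01000
  pos 6: 10000 XOR 11101 = 01101
  pos 7: 11010 XOR 11101 = 00111
  pos 9: 11100 XOR 11101 = 00001
Remainder (last 4 bits) = 0010. This is the CRC / FCS.

0010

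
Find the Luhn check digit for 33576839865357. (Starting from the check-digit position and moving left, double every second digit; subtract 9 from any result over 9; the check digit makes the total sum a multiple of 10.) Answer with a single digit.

Partial digits right→left: 7 5 3 5 6 8 9 3 8 6 7 5 3 3
Double every second digit counting from the check-digit position (so the 1st, 3rd, 5th, ... of the partial from the right).
  doubled (with −9 where >9): 5 6 3 9 7 5 6 → sum 41
  kept as-is: 5 5 8 3 6 5 3 → sum 35
Total = 41 + 35 = 76.
Check digit = (10 − (76 mod 10)) mod 10 = 4.

4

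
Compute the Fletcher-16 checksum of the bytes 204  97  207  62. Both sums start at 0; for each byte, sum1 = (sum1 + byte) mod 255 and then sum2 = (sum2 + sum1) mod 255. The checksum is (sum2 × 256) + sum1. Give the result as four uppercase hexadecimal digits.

353C

Running sums (mod 255):
  after byte 0 (204): sum1=204, sum2=204
  after byte 1 (97): sum1=46, sum2=250
  after byte 2 (207): sum1=253, sum2=248
  after byte 3 (62): sum1=60, sum2=53
Checksum = sum2·256 + sum1 = 53·256 + 60 = 13628 = 0x353C.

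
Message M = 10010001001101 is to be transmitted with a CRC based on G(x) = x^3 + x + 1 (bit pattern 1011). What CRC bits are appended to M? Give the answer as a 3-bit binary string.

100

Append 3 zeros: 10010001001101000. Divide by 1011 (XOR where the leading bit is 1):
  pos 0: 1001 XOR 1011 = 0010
  pos 2: 1000 XOR 1011 = 0011
  pos 4: 1101 XOR 1011 = 0110
  pos 5: 1100 XOR 1011 = 0111
  pos 6: 1110 XOR 1011 = 0101
  pos 7: 1011 XOR 1011 = 0000
  pos 11: 1010 XOR 1011 = 0001
Remainder (last 3 bits) = 100. This is the CRC / FCS.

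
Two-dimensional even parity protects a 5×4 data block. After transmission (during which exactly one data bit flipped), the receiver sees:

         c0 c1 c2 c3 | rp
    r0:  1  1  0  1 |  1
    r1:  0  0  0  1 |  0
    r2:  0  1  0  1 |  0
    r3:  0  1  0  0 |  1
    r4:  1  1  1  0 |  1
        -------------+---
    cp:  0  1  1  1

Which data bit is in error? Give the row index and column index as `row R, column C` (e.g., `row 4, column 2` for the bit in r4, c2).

row 1, column 1

Recompute each row's even parity and compare to rp:
  r0: data parity 1, sent rp 1 → ok
  r1: data parity 1, sent rp 0 → mismatch
  r2: data parity 0, sent rp 0 → ok
  r3: data parity 1, sent rp 1 → ok
  r4: data parity 1, sent rp 1 → ok
Recompute each column's even parity and compare to cp:
  c0: data parity 0, sent cp 0 → ok
  c1: data parity 0, sent cp 1 → mismatch
  c2: data parity 1, sent cp 1 → ok
  c3: data parity 1, sent cp 1 → ok
Exactly one row (r1) and one column (c1) fail → the flipped bit is at their intersection.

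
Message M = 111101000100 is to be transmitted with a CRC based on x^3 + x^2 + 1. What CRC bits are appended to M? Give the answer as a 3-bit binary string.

Append 3 zeros: 111101000100000. Divide by 1101 (XOR where the leading bit is 1):
  pos 0: 1111 XOR 1101 = 0010
  pos 2: 1001 XOR 1101 = 0100
  pos 3: 1000 XOR 1101 = 0101
  pos 4: 1010 XOR 1101 = 0111
  pos 5: 1110 XOR 1101 = 0011
  pos 7: 1110 XOR 1101 = 0011
  pos 9: 1100 XOR 1101 = 0001
Remainder (last 3 bits) = 100. This is the CRC / FCS.

100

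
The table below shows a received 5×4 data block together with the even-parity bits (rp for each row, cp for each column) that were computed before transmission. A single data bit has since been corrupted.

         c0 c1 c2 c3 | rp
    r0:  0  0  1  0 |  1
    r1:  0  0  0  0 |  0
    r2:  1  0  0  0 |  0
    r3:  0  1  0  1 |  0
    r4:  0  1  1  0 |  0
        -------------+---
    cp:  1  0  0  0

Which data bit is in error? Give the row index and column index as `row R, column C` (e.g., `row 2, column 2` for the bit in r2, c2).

Recompute each row's even parity and compare to rp:
  r0: data parity 1, sent rp 1 → ok
  r1: data parity 0, sent rp 0 → ok
  r2: data parity 1, sent rp 0 → mismatch
  r3: data parity 0, sent rp 0 → ok
  r4: data parity 0, sent rp 0 → ok
Recompute each column's even parity and compare to cp:
  c0: data parity 1, sent cp 1 → ok
  c1: data parity 0, sent cp 0 → ok
  c2: data parity 0, sent cp 0 → ok
  c3: data parity 1, sent cp 0 → mismatch
Exactly one row (r2) and one column (c3) fail → the flipped bit is at their intersection.

row 2, column 3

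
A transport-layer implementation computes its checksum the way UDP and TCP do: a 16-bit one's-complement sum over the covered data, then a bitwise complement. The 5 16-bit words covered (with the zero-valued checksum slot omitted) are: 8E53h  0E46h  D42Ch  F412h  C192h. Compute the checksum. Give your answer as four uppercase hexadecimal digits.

One's-complement addition (fold any carry out of bit 15 back into bit 0):
  0x8E53 + 0x0E46 = 0x09C99
  0x9C99 + 0xD42C = 0x170C5 → wrap carry → 0x70C6
  0x70C6 + 0xF412 = 0x164D8 → wrap carry → 0x64D9
  0x64D9 + 0xC192 = 0x1266B → wrap carry → 0x266C
One's-complement sum = 0x266C.
Checksum = ~0x266C & 0xFFFF = 0xD993.

D993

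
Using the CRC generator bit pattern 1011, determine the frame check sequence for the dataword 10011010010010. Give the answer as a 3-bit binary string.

010

Append 3 zeros: 10011010010010000. Divide by 1011 (XOR where the leading bit is 1):
  pos 0: 1001 XOR 1011 = 0010
  pos 2: 1010 XOR 1011 = 0001
  pos 5: 1100 XOR 1011 = 0111
  pos 6: 1111 XOR 1011 = 0100
  pos 7: 1000 XOR 1011 = 0011
  pos 9: 1101 XOR 1011 = 0110
  pos 10: 1100 XOR 1011 = 0111
  pos 11: 1110 XOR 1011 = 0101
  pos 12: 1010 XOR 1011 = 0001
Remainder (last 3 bits) = 010. This is the CRC / FCS.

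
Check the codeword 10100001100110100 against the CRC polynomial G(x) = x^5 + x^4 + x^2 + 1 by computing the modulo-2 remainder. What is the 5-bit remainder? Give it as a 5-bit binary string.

Modulo-2 division of 10100001100110100 by 110101:
  pos 0: 101000 XOR 110101 = 011101
  pos 1: 111010 XOR 110101 = 001111
  pos 3: 111111 XOR 110101 = 001010
  pos 5: 101000 XOR 110101 = 011101
  pos 6: 111011 XOR 110101 = 001110
  pos 8: 111010 XOR 110101 = 001111
  pos 10: 111110 XOR 110101 = 001011
Remainder = 10110 (nonzero — an error is detected).

10110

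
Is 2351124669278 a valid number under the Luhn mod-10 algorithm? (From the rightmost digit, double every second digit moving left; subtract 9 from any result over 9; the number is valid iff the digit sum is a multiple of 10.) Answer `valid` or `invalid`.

invalid

From the right, keep odd positions and double even positions (subtract 9 from any doubled value over 9):
  doubled (positions 2,4,...): 5 9 3 4 2 6 → sum 29
  kept (positions 1,3,...): 8 2 6 4 1 5 2 → sum 28
Total = 57.
57 mod 10 = 7, so the number is invalid.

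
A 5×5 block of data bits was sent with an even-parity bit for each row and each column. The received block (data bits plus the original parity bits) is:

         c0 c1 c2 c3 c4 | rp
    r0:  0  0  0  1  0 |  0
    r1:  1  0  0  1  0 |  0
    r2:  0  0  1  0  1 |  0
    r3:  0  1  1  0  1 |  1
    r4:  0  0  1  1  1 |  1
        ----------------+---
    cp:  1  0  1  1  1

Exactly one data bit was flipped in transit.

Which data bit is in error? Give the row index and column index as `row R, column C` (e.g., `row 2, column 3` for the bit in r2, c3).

Recompute each row's even parity and compare to rp:
  r0: data parity 1, sent rp 0 → mismatch
  r1: data parity 0, sent rp 0 → ok
  r2: data parity 0, sent rp 0 → ok
  r3: data parity 1, sent rp 1 → ok
  r4: data parity 1, sent rp 1 → ok
Recompute each column's even parity and compare to cp:
  c0: data parity 1, sent cp 1 → ok
  c1: data parity 1, sent cp 0 → mismatch
  c2: data parity 1, sent cp 1 → ok
  c3: data parity 1, sent cp 1 → ok
  c4: data parity 1, sent cp 1 → ok
Exactly one row (r0) and one column (c1) fail → the flipped bit is at their intersection.

row 0, column 1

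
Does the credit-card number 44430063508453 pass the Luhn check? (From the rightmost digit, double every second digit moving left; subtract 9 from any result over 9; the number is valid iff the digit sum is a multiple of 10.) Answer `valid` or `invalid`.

From the right, keep odd positions and double even positions (subtract 9 from any doubled value over 9):
  doubled (positions 2,4,...): 1 7 1 3 0 8 8 → sum 28
  kept (positions 1,3,...): 3 4 0 3 0 3 4 → sum 17
Total = 45.
45 mod 10 = 5, so the number is invalid.

invalid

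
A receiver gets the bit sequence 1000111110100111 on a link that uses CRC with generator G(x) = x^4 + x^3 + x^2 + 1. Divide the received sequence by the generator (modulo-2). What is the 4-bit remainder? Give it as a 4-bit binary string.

Modulo-2 division of 1000111110100111 by 11101:
  pos 0: 10001 XOR 11101 = 01100
  pos 1: 11001 XOR 11101 = 00100
  pos 3: 10011 XOR 11101 = 01110
  pos 4: 11101 XOR 11101 = 00000
  pos 10: 10011 XOR 11101 = 01110
  pos 11: 11101 XOR 11101 = 00000
Remainder = 0000 (zero — the frame passes the CRC check).

0000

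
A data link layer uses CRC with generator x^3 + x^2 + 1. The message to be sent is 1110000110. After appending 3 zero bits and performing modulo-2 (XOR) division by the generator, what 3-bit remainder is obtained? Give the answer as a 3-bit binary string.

101

Append 3 zeros: 1110000110000. Divide by 1101 (XOR where the leading bit is 1):
  pos 0: 1110 XOR 1101 = 0011
  pos 2: 1100 XOR 1101 = 0001
  pos 5: 1011 XOR 1101 = 0110
  pos 6: 1100 XOR 1101 = 0001
  pos 9: 1000 XOR 1101 = 0101
Remainder (last 3 bits) = 101. This is the CRC / FCS.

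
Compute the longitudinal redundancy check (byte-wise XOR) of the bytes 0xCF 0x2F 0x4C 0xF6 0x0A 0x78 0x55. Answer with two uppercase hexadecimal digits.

XOR the bytes together:
  start with 0xCF
  0xCF ⊕ 0x2F = 0xE0
  0xE0 ⊕ 0x4C = 0xAC
  0xAC ⊕ 0xF6 = 0x5A
  0x5A ⊕ 0x0A = 0x50
  0x50 ⊕ 0x78 = 0x28
  0x28 ⊕ 0x55 = 0x7D

7D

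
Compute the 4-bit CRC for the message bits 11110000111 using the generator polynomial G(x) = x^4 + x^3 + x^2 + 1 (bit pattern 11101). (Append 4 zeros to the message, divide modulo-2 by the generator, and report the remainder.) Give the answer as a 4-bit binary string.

0001

Append 4 zeros: 111100001110000. Divide by 11101 (XOR where the leading bit is 1):
  pos 0: 11110 XOR 11101 = 00011
  pos 3: 11000 XOR 11101 = 00101
  pos 5: 10111 XOR 11101 = 01010
  pos 6: 10101 XOR 11101 = 01000
  pos 7: 10000 XOR 11101 = 01101
  pos 8: 11010 XOR 11101 = 00111
  pos 10: 11100 XOR 11101 = 00001
Remainder (last 4 bits) = 0001. This is the CRC / FCS.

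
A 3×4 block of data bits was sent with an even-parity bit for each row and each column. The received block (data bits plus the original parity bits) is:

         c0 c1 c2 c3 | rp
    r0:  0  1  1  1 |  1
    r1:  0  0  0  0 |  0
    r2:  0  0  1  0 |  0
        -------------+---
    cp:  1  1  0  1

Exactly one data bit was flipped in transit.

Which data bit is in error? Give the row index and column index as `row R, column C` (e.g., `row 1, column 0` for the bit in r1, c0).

Recompute each row's even parity and compare to rp:
  r0: data parity 1, sent rp 1 → ok
  r1: data parity 0, sent rp 0 → ok
  r2: data parity 1, sent rp 0 → mismatch
Recompute each column's even parity and compare to cp:
  c0: data parity 0, sent cp 1 → mismatch
  c1: data parity 1, sent cp 1 → ok
  c2: data parity 0, sent cp 0 → ok
  c3: data parity 1, sent cp 1 → ok
Exactly one row (r2) and one column (c0) fail → the flipped bit is at their intersection.

row 2, column 0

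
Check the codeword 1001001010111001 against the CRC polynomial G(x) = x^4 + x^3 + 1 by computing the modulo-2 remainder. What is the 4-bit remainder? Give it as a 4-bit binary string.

Modulo-2 division of 1001001010111001 by 11001:
  pos 0: 10010 XOR 11001 = 01011
  pos 1: 10110 XOR 11001 = 01111
  pos 2: 11111 XOR 11001 = 00110
  pos 4: 11001 XOR 11001 = 00000
  pos 10: 11100 XOR 11001 = 00101
Remainder = 1011 (nonzero — an error is detected).

1011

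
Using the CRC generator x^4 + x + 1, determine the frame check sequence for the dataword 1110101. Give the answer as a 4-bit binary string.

0111

Append 4 zeros: 11101010000. Divide by 10011 (XOR where the leading bit is 1):
  pos 0: 11101 XOR 10011 = 01110
  pos 1: 11100 XOR 10011 = 01111
  pos 2: 11111 XOR 10011 = 01100
  pos 3: 11000 XOR 10011 = 01011
  pos 4: 10110 XOR 10011 = 00101
  pos 6: 10100 XOR 10011 = 00111
Remainder (last 4 bits) = 0111. This is the CRC / FCS.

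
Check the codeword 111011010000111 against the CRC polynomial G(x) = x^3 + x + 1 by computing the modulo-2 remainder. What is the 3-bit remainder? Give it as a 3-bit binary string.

010

Modulo-2 division of 111011010000111 by 1011:
  pos 0: 1110 XOR 1011 = 0101
  pos 1: 1011 XOR 1011 = 0000
  pos 5: 1010 XOR 1011 = 0001
  pos 8: 1000 XOR 1011 = 0011
  pos 10: 1111 XOR 1011 = 0100
  pos 11: 1001 XOR 1011 = 0010
Remainder = 010 (nonzero — an error is detected).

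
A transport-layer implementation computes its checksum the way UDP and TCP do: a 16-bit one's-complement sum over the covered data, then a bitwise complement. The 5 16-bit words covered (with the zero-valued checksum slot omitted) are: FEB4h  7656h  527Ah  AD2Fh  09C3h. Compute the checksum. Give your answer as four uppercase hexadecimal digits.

One's-complement addition (fold any carry out of bit 15 back into bit 0):
  0xFEB4 + 0x7656 = 0x1750A → wrap carry → 0x750B
  0x750B + 0x527A = 0x0C785
  0xC785 + 0xAD2F = 0x174B4 → wrap carry → 0x74B5
  0x74B5 + 0x09C3 = 0x07E78
One's-complement sum = 0x7E78.
Checksum = ~0x7E78 & 0xFFFF = 0x8187.

8187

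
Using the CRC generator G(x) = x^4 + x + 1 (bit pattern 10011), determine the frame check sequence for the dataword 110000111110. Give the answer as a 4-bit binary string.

Append 4 zeros: 1100001111100000. Divide by 10011 (XOR where the leading bit is 1):
  pos 0: 11000 XOR 10011 = 01011
  pos 1: 10110 XOR 10011 = 00101
  pos 3: 10111 XOR 10011 = 00100
  pos 5: 10011 XOR 10011 = 00000
  pos 10: 10000 XOR 10011 = 00011
Remainder (last 4 bits) = 0110. This is the CRC / FCS.

0110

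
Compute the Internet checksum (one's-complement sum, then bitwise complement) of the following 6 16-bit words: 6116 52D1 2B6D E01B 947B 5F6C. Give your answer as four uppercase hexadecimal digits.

4CA7

One's-complement addition (fold any carry out of bit 15 back into bit 0):
  0x6116 + 0x52D1 = 0x0B3E7
  0xB3E7 + 0x2B6D = 0x0DF54
  0xDF54 + 0xE01B = 0x1BF6F → wrap carry → 0xBF70
  0xBF70 + 0x947B = 0x153EB → wrap carry → 0x53EC
  0x53EC + 0x5F6C = 0x0B358
One's-complement sum = 0xB358.
Checksum = ~0xB358 & 0xFFFF = 0x4CA7.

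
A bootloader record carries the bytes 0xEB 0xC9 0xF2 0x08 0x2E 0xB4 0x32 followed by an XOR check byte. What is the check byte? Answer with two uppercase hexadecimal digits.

XOR the bytes together:
  start with 0xEB
  0xEB ⊕ 0xC9 = 0x22
  0x22 ⊕ 0xF2 = 0xD0
  0xD0 ⊕ 0x08 = 0xD8
  0xD8 ⊕ 0x2E = 0xF6
  0xF6 ⊕ 0xB4 = 0x42
  0x42 ⊕ 0x32 = 0x70

70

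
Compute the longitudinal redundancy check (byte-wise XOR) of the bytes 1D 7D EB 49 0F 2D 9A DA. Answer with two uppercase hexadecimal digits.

A0

XOR the bytes together:
  start with 0x1D
  0x1D ⊕ 0x7D = 0x60
  0x60 ⊕ 0xEB = 0x8B
  0x8B ⊕ 0x49 = 0xC2
  0xC2 ⊕ 0x0F = 0xCD
  0xCD ⊕ 0x2D = 0xE0
  0xE0 ⊕ 0x9A = 0x7A
  0x7A ⊕ 0xDA = 0xA0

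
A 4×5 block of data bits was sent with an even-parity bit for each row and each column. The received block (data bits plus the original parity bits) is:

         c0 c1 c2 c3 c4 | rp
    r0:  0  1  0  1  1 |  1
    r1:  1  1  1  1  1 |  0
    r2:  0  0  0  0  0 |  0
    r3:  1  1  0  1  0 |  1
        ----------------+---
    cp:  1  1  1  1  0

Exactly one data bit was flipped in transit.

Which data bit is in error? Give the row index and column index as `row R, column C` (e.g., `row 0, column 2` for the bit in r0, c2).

row 1, column 0

Recompute each row's even parity and compare to rp:
  r0: data parity 1, sent rp 1 → ok
  r1: data parity 1, sent rp 0 → mismatch
  r2: data parity 0, sent rp 0 → ok
  r3: data parity 1, sent rp 1 → ok
Recompute each column's even parity and compare to cp:
  c0: data parity 0, sent cp 1 → mismatch
  c1: data parity 1, sent cp 1 → ok
  c2: data parity 1, sent cp 1 → ok
  c3: data parity 1, sent cp 1 → ok
  c4: data parity 0, sent cp 0 → ok
Exactly one row (r1) and one column (c0) fail → the flipped bit is at their intersection.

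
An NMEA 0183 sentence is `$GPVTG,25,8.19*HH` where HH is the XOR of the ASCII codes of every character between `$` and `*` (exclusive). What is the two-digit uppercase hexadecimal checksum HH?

XOR the ASCII codes of the payload characters:
  'G' = 0x47 → acc = 0x47
  'P' = 0x50 → acc = 0x17
  'V' = 0x56 → acc = 0x41
  'T' = 0x54 → acc = 0x15
  'G' = 0x47 → acc = 0x52
  ',' = 0x2C → acc = 0x7E
  '2' = 0x32 → acc = 0x4C
  '5' = 0x35 → acc = 0x79
  ',' = 0x2C → acc = 0x55
  '8' = 0x38 → acc = 0x6D
  '.' = 0x2E → acc = 0x43
  '1' = 0x31 → acc = 0x72
  '9' = 0x39 → acc = 0x4B
Checksum = 0x4B.

4B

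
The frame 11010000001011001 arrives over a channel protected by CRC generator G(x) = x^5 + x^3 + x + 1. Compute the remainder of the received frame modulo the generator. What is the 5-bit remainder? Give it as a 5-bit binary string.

Modulo-2 division of 11010000001011001 by 101011:
  pos 0: 110100 XOR 101011 = 011111
  pos 1: 111110 XOR 101011 = 010101
  pos 2: 101010 XOR 101011 = 000001
  pos 7: 100101 XOR 101011 = 001110
  pos 9: 111010 XOR 101011 = 010001
  pos 10: 100010 XOR 101011 = 001001
Remainder = 10011 (nonzero — an error is detected).

10011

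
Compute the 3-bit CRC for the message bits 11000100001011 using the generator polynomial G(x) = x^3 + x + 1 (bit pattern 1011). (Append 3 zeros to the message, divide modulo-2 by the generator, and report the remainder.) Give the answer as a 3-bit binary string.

Append 3 zeros: 11000100001011000. Divide by 1011 (XOR where the leading bit is 1):
  pos 0: 1100 XOR 1011 = 0111
  pos 1: 1110 XOR 1011 = 0101
  pos 2: 1011 XOR 1011 = 0000
  pos 10: 1011 XOR 1011 = 0000
Remainder (last 3 bits) = 000. This is the CRC / FCS.

000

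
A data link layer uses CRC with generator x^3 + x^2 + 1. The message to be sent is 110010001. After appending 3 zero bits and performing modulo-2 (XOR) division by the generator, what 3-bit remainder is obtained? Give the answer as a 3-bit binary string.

Append 3 zeros: 110010001000. Divide by 1101 (XOR where the leading bit is 1):
  pos 0: 1100 XOR 1101 = 0001
  pos 3: 1100 XOR 1101 = 0001
  pos 6: 1010 XOR 1101 = 0111
  pos 7: 1110 XOR 1101 = 0011
Remainder (last 3 bits) = 110. This is the CRC / FCS.

110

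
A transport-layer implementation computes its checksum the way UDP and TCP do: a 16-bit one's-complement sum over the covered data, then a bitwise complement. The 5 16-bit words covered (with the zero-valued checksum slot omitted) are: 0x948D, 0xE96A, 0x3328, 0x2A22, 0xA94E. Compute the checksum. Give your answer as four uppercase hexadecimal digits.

7B6E

One's-complement addition (fold any carry out of bit 15 back into bit 0):
  0x948D + 0xE96A = 0x17DF7 → wrap carry → 0x7DF8
  0x7DF8 + 0x3328 = 0x0B120
  0xB120 + 0x2A22 = 0x0DB42
  0xDB42 + 0xA94E = 0x18490 → wrap carry → 0x8491
One's-complement sum = 0x8491.
Checksum = ~0x8491 & 0xFFFF = 0x7B6E.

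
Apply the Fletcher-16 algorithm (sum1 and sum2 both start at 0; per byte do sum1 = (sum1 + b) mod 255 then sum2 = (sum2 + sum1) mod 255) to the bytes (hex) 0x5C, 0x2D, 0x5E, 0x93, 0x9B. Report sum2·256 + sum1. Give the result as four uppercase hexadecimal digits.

6017

Running sums (mod 255):
  after byte 0 (0x5C): sum1=92, sum2=92
  after byte 1 (0x2D): sum1=137, sum2=229
  after byte 2 (0x5E): sum1=231, sum2=205
  after byte 3 (0x93): sum1=123, sum2=73
  after byte 4 (0x9B): sum1=23, sum2=96
Checksum = sum2·256 + sum1 = 96·256 + 23 = 24599 = 0x6017.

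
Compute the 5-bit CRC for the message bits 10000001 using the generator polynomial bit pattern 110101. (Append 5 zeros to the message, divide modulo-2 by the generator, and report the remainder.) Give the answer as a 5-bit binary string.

Append 5 zeros: 1000000100000. Divide by 110101 (XOR where the leading bit is 1):
  pos 0: 100000 XOR 110101 = 010101
  pos 1: 101010 XOR 110101 = 011111
  pos 2: 111111 XOR 110101 = 001010
  pos 4: 101000 XOR 110101 = 011101
  pos 5: 111010 XOR 110101 = 001111
  pos 7: 111100 XOR 110101 = 001001
Remainder (last 5 bits) = 01001. This is the CRC / FCS.

01001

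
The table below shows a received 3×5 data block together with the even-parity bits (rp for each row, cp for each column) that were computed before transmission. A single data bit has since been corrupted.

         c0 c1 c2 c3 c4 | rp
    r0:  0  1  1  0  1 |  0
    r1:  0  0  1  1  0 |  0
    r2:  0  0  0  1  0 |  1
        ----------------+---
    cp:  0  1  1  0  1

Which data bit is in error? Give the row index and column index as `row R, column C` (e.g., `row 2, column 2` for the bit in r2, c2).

row 0, column 2

Recompute each row's even parity and compare to rp:
  r0: data parity 1, sent rp 0 → mismatch
  r1: data parity 0, sent rp 0 → ok
  r2: data parity 1, sent rp 1 → ok
Recompute each column's even parity and compare to cp:
  c0: data parity 0, sent cp 0 → ok
  c1: data parity 1, sent cp 1 → ok
  c2: data parity 0, sent cp 1 → mismatch
  c3: data parity 0, sent cp 0 → ok
  c4: data parity 1, sent cp 1 → ok
Exactly one row (r0) and one column (c2) fail → the flipped bit is at their intersection.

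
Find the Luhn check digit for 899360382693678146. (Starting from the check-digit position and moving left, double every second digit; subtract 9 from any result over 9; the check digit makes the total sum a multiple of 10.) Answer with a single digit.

4

Partial digits right→left: 6 4 1 8 7 6 3 9 6 2 8 3 0 6 3 9 9 8
Double every second digit counting from the check-digit position (so the 1st, 3rd, 5th, ... of the partial from the right).
  doubled (with −9 where >9): 3 2 5 6 3 7 0 6 9 → sum 41
  kept as-is: 4 8 6 9 2 3 6 9 8 → sum 55
Total = 41 + 55 = 96.
Check digit = (10 − (96 mod 10)) mod 10 = 4.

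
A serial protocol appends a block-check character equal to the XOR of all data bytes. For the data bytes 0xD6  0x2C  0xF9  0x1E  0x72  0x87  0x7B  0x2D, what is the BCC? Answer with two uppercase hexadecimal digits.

BE

XOR the bytes together:
  start with 0xD6
  0xD6 ⊕ 0x2C = 0xFA
  0xFA ⊕ 0xF9 = 0x03
  0x03 ⊕ 0x1E = 0x1D
  0x1D ⊕ 0x72 = 0x6F
  0x6F ⊕ 0x87 = 0xE8
  0xE8 ⊕ 0x7B = 0x93
  0x93 ⊕ 0x2D = 0xBE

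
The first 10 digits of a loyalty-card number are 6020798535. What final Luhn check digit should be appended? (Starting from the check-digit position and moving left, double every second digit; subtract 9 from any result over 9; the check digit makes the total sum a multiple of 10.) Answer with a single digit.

3

Partial digits right→left: 5 3 5 8 9 7 0 2 0 6
Double every second digit counting from the check-digit position (so the 1st, 3rd, 5th, ... of the partial from the right).
  doubled (with −9 where >9): 1 1 9 0 0 → sum 11
  kept as-is: 3 8 7 2 6 → sum 26
Total = 11 + 26 = 37.
Check digit = (10 − (37 mod 10)) mod 10 = 3.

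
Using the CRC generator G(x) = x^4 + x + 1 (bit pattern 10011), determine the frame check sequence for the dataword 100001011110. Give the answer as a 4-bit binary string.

Append 4 zeros: 1000010111100000. Divide by 10011 (XOR where the leading bit is 1):
  pos 0: 10000 XOR 10011 = 00011
  pos 3: 11101 XOR 10011 = 01110
  pos 4: 11101 XOR 10011 = 01110
  pos 5: 11101 XOR 10011 = 01110
  pos 6: 11101 XOR 10011 = 01110
  pos 7: 11100 XOR 10011 = 01111
  pos 8: 11110 XOR 10011 = 01101
  pos 9: 11010 XOR 10011 = 01001
  pos 10: 10010 XOR 10011 = 00001
Remainder (last 4 bits) = 0010. This is the CRC / FCS.

0010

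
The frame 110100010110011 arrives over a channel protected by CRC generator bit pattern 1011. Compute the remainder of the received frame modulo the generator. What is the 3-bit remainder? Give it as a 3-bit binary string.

001

Modulo-2 division of 110100010110011 by 1011:
  pos 0: 1101 XOR 1011 = 0110
  pos 1: 1100 XOR 1011 = 0111
  pos 2: 1110 XOR 1011 = 0101
  pos 3: 1010 XOR 1011 = 0001
  pos 6: 1101 XOR 1011 = 0110
  pos 7: 1101 XOR 1011 = 0110
  pos 8: 1100 XOR 1011 = 0111
  pos 9: 1110 XOR 1011 = 0101
  pos 10: 1011 XOR 1011 = 0000
Remainder = 001 (nonzero — an error is detected).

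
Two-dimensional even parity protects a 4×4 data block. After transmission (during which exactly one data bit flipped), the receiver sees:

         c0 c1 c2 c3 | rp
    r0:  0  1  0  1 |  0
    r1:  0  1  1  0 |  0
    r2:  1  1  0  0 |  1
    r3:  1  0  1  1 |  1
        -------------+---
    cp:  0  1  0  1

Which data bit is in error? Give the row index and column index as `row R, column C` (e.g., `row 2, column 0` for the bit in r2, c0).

Recompute each row's even parity and compare to rp:
  r0: data parity 0, sent rp 0 → ok
  r1: data parity 0, sent rp 0 → ok
  r2: data parity 0, sent rp 1 → mismatch
  r3: data parity 1, sent rp 1 → ok
Recompute each column's even parity and compare to cp:
  c0: data parity 0, sent cp 0 → ok
  c1: data parity 1, sent cp 1 → ok
  c2: data parity 0, sent cp 0 → ok
  c3: data parity 0, sent cp 1 → mismatch
Exactly one row (r2) and one column (c3) fail → the flipped bit is at their intersection.

row 2, column 3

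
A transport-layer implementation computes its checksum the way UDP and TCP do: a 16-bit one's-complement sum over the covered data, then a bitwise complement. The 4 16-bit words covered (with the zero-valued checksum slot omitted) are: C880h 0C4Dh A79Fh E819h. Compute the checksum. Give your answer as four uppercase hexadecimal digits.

9B78

One's-complement addition (fold any carry out of bit 15 back into bit 0):
  0xC880 + 0x0C4D = 0x0D4CD
  0xD4CD + 0xA79F = 0x17C6C → wrap carry → 0x7C6D
  0x7C6D + 0xE819 = 0x16486 → wrap carry → 0x6487
One's-complement sum = 0x6487.
Checksum = ~0x6487 & 0xFFFF = 0x9B78.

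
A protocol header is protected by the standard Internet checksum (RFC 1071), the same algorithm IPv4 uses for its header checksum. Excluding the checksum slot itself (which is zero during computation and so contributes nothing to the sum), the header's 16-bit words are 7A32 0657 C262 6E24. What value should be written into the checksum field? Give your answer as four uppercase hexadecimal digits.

One's-complement addition (fold any carry out of bit 15 back into bit 0):
  0x7A32 + 0x0657 = 0x08089
  0x8089 + 0xC262 = 0x142EB → wrap carry → 0x42EC
  0x42EC + 0x6E24 = 0x0B110
One's-complement sum = 0xB110.
Checksum = ~0xB110 & 0xFFFF = 0x4EEF.

4EEF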